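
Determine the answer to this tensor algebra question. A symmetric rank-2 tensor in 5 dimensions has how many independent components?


A symmetric rank-2 tensor in d dimensions has d(d+1)/2 independent components.
d = 5
d(d+1)/2 = 5 * 6 / 2 = 30 / 2 = 15

15


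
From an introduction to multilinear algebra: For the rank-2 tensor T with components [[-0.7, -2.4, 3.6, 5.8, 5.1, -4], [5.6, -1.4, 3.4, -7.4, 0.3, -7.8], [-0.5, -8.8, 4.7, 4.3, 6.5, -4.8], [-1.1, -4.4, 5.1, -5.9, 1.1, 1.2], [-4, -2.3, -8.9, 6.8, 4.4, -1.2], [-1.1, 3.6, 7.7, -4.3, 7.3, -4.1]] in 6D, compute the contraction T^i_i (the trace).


The contraction (trace) of a rank-2 tensor is the sum of its diagonal elements.
Diagonal entries: A[1,1] = -0.7, A[2,2] = -1.4, A[3,3] = 4.7, A[4,4] = -5.9, A[5,5] = 4.4, A[6,6] = -4.1
Tr(A) = -0.7 + -1.4 + 4.7 + -5.9 + 4.4 + -4.1 = -3

-3


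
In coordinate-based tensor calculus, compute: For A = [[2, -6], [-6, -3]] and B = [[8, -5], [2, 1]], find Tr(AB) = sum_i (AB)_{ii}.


Tr(AB) = sum_i (AB)_{ii} where (AB)_{ii} = sum_k A_{ik} B_{ki}.
(AB)_{11} = 2*8 + -6*2 = 4
(AB)_{22} = -6*-5 + -3*1 = 27
Tr(AB) = 4 + 27 = 31

31


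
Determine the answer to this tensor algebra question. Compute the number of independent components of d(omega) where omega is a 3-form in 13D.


The exterior derivative of a p-form is a (p+1)-form.
Its number of independent components is C(n, p+1).
n = 13, p+1 = 4
C(13, 4) = 715

715


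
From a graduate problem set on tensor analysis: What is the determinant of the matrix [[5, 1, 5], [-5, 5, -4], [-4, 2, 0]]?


Expanding along the first row, det(A) = a11*M_11 - a12*M_12 + a13*M_13, where M_1j is the (1,j) minor.
Minor M_11 = 5*0 - -4*2 = 8
Minor M_12 = -5*0 - -4*-4 = -16
Minor M_13 = -5*2 - 5*-4 = 10
det = 5*(8) - 1*(-16) + 5*(10)
    = 40 - -16 + 50
    = 106

106


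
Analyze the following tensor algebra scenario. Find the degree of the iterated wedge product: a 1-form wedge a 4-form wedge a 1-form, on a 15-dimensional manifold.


The degree of a wedge product is the sum of the degrees of the individual forms.
Degrees: 1, 4, 1
Total degree = 1 + 4 + 1 = 6

6


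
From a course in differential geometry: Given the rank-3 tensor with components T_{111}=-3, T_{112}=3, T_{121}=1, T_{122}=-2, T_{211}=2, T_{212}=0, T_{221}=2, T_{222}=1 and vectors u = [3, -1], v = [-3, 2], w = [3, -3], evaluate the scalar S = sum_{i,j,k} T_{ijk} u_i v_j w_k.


S = sum over i,j,k of T_{ijk} u_i v_j w_k. Expanding all 8 terms:
T_{111}*u_1*v_1*w_1 = -3*3*-3*3 = 81  (running total: 81)
T_{112}*u_1*v_1*w_2 = 3*3*-3*-3 = 81  (running total: 162)
T_{121}*u_1*v_2*w_1 = 1*3*2*3 = 18  (running total: 180)
T_{122}*u_1*v_2*w_2 = -2*3*2*-3 = 36  (running total: 216)
T_{211}*u_2*v_1*w_1 = 2*-1*-3*3 = 18  (running total: 234)
T_{212}*u_2*v_1*w_2 = 0*-1*-3*-3 = 0  (running total: 234)
T_{221}*u_2*v_2*w_1 = 2*-1*2*3 = -12  (running total: 222)
T_{222}*u_2*v_2*w_2 = 1*-1*2*-3 = 6  (running total: 228)
S = 228

228


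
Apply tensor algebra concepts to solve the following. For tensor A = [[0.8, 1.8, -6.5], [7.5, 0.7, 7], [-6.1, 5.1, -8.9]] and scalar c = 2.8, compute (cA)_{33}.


Scalar multiplication: (cA)_{ij} = c * A_{ij}.
c = 2.8
A_{33} = -8.9
(cA)_{33} = 2.8 * -8.9 = -24.92

-24.92


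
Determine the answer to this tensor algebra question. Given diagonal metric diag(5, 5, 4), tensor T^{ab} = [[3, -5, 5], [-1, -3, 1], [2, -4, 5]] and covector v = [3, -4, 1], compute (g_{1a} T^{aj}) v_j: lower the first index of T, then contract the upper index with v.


Step 1: lower the first index. For a diagonal metric, g_{ia} T^{aj} = g_{ii} T^{ij} (no sum on i).
g_{11} = 5
S_1{}^1 = 5 * T^{11} = 5 * 3 = 15
S_1{}^2 = 5 * T^{12} = 5 * -5 = -25
S_1{}^3 = 5 * T^{13} = 5 * 5 = 25
Step 2: contract S_1{}^j with v_j.
S_1{}^1 * v_1 = 15 * 3 = 45
S_1{}^2 * v_2 = -25 * -4 = 100
S_1{}^3 * v_3 = 25 * 1 = 25
Result = 45 + 100 + 25 = 170

170


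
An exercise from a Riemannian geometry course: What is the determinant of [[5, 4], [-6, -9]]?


For a 2x2 matrix [[a, b], [c, d]], det = a*d - b*c.
a = 5, b = 4, c = -6, d = -9
a*d = 5 * -9 = -45
b*c = 4 * -6 = -24
det = -45 - -24 = -21

-21


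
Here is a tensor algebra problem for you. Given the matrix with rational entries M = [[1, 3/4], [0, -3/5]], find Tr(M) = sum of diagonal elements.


The trace is the sum of diagonal entries.
Diagonal: M[1,1] = 1, M[2,2] = -3/5
Tr(M) = 1 + -3/5
Computing step by step:
After adding M[1,1]: 1
After adding M[2,2]: 2/5
Tr(M) = 2/5

2/5


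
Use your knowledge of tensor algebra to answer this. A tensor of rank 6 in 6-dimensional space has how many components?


The number of components of a rank-r tensor in d dimensions is d^r.
Here d = 6 and r = 6.
6^6 = 46656

46656


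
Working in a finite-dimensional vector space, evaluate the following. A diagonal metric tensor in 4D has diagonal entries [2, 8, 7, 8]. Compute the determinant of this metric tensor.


For a diagonal metric, the determinant is the product of diagonal entries.
Diagonal entries: 2, 8, 7, 8
det(g) = 2 * 8 * 7 * 8 = 896

896


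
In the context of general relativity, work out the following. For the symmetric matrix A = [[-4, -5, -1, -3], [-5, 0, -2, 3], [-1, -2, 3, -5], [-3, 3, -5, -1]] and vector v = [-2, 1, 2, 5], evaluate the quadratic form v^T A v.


First compute Av:
(Av)_1 = -4*-2 + -5*1 + -1*2 + -3*5 = -14
(Av)_2 = -5*-2 + 0*1 + -2*2 + 3*5 = 21
(Av)_3 = -1*-2 + -2*1 + 3*2 + -5*5 = -19
(Av)_4 = -3*-2 + 3*1 + -5*2 + -1*5 = -6
Av = [-14, 21, -19, -6]
Then v^T (Av) = -2*-14 + 1*21 + 2*-19 + 5*-6
= 28 + 21 + -38 + -30 = -19

-19


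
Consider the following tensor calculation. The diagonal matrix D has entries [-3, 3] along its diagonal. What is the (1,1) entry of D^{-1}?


For a diagonal matrix, the inverse has entries (D^{-1})_{ii} = 1/d_{ii}.
The diagonal entries are: d_{11} = -3, d_{22} = 3
We need (D^{-1})_{11} = 1/d_{11} = 1/-3 = -1/3

-1/3


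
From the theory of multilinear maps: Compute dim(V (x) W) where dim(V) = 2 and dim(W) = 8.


The dimension of a tensor product is the product of dimensions.
dim(V) = 2, dim(W) = 8
dim(V (x) W) = 2 * 8 = 16

16


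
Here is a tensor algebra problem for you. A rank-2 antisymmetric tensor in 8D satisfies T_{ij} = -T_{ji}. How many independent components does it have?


An antisymmetric rank-2 tensor satisfies A_{ij} = -A_{ji}, so diagonal entries are zero.
The independent components are the upper-triangular entries: C(n, 2) = n(n-1)/2.
n = 8
C(8, 2) = 8 * 7 / 2 = 56 / 2 = 28

28


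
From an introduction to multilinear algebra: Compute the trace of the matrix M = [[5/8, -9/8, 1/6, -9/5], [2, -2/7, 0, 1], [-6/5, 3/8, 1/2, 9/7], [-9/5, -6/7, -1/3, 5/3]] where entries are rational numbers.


The trace is the sum of diagonal entries.
Diagonal: M[1,1] = 5/8, M[2,2] = -2/7, M[3,3] = 1/2, M[4,4] = 5/3
Tr(M) = 5/8 + -2/7 + 1/2 + 5/3
Computing step by step:
After adding M[1,1]: 5/8
After adding M[2,2]: 19/56
After adding M[3,3]: 47/56
After adding M[4,4]: 421/168
Tr(M) = 421/168

421/168


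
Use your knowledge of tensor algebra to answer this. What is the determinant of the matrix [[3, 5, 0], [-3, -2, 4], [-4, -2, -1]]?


Expanding along the first row, det(A) = a11*M_11 - a12*M_12 + a13*M_13, where M_1j is the (1,j) minor.
Minor M_11 = -2*-1 - 4*-2 = 10
Minor M_12 = -3*-1 - 4*-4 = 19
Minor M_13 = -3*-2 - -2*-4 = -2
det = 3*(10) - 5*(19) + 0*(-2)
    = 30 - 95 + 0
    = -65

-65


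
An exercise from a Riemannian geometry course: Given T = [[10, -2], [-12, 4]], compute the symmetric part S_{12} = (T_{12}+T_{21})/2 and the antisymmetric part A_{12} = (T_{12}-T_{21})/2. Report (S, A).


T_{12} = -2
T_{21} = -12
S_{12} = (-2 + -12)/2 = -14/2 = -7
A_{12} = (-2 - -12)/2 = 10/2 = 5
Check: S + A = -7 + 5 = -2 = T_{12}.

(-7, 5)


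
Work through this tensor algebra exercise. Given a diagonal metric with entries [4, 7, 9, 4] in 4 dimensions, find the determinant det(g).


For a diagonal metric, the determinant is the product of diagonal entries.
Diagonal entries: 4, 7, 9, 4
det(g) = 4 * 7 * 9 * 4 = 1008

1008


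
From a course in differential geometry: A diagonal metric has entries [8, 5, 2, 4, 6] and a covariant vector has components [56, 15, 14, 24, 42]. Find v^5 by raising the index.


To raise an index with a diagonal metric: v^i = v_i / g_{ii}.
For index 5: v_5 = 42, g_{55} = 6
v^5 = 42 / 6 = 7

7


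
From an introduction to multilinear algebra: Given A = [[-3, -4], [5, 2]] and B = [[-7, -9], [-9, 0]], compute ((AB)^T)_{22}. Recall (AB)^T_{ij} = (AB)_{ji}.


(AB)^T_{ij} = (AB)_{ji} = sum_k A_{jk} B_{ki}.
For i=2, j=2 we need (AB)_{22}:
A_{21} * B_{12} = 5 * -9 = -45
A_{22} * B_{22} = 2 * 0 = 0
Sum = -45 + 0 = -45

-45


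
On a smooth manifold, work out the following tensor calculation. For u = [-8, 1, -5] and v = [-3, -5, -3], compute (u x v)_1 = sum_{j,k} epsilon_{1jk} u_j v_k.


(u x v)_1 = sum_{j,k} epsilon_{1jk} u_j v_k. Only permutations of (1,2,3) contribute; the two non-zero terms are:
eps_{123} u_2 v_3 = 1 * 1 * -3 = -3
eps_{132} u_3 v_2 = -1 * -5 * -5 = -25
(u x v)_1 = -28

-28


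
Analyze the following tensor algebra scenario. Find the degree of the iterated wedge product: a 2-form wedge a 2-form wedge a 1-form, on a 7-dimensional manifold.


The degree of a wedge product is the sum of the degrees of the individual forms.
Degrees: 2, 2, 1
Total degree = 2 + 2 + 1 = 5

5


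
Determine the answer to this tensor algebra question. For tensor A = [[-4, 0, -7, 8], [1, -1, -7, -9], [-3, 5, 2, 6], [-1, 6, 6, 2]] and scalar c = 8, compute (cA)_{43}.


Scalar multiplication: (cA)_{ij} = c * A_{ij}.
c = 8
A_{43} = 6
(cA)_{43} = 8 * 6 = 48

48


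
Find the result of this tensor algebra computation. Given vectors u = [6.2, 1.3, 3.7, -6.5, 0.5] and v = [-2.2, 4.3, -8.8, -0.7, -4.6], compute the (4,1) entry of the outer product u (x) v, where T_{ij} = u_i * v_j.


The outer product entry T_{ij} = u_i * v_j.
We need i=4, j=1.
u_4 = -6.5, v_1 = -2.2
T_{4,1} = -6.5 * -2.2 = 14.3

14.3


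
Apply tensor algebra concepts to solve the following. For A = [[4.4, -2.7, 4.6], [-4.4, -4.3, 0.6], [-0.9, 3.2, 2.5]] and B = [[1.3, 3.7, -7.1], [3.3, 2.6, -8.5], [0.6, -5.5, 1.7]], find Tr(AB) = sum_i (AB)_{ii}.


Tr(AB) = sum_i (AB)_{ii} where (AB)_{ii} = sum_k A_{ik} B_{ki}.
(AB)_{11} = 4.4*1.3 + -2.7*3.3 + 4.6*0.6 = -0.43
(AB)_{22} = -4.4*3.7 + -4.3*2.6 + 0.6*-5.5 = -30.76
(AB)_{33} = -0.9*-7.1 + 3.2*-8.5 + 2.5*1.7 = -16.56
Tr(AB) = -0.43 + -30.76 + -16.56 = -47.75

-47.75


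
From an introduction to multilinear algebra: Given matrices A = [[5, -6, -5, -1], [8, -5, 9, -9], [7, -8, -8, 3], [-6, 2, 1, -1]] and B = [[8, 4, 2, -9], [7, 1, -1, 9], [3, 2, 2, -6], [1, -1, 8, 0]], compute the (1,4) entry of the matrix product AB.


(AB)_{ij} = sum_k A_{ik} B_{kj}.
For i=1, j=4:
A_{11} * B_{14} = 5 * -9 = -45
A_{12} * B_{24} = -6 * 9 = -54
A_{13} * B_{34} = -5 * -6 = 30
A_{14} * B_{44} = -1 * 0 = 0
Sum = -45 + -54 + 30 + 0 = -69

-69


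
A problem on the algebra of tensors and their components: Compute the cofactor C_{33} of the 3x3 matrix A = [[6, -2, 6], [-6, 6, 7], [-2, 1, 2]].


To find cofactor C_{33}, delete row 3 and column 3.
The resulting 2x2 submatrix is: [[6, -2], [-6, 6]]
Minor M_{33} = 6*6 - -2*-6
  = 36 - 12 = 24
Sign = (-1)^(3+3) = (-1)^6 = 1
Cofactor C_{33} = 1 * 24 = 24

24


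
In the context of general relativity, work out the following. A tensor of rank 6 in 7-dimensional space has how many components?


The number of components of a rank-r tensor in d dimensions is d^r.
Here d = 7 and r = 6.
7^6 = 117649

117649


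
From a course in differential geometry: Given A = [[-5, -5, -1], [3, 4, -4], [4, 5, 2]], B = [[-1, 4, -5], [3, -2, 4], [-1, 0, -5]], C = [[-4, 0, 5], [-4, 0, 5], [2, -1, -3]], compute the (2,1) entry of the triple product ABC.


(ABC)_{21} = sum_m (AB)_{2m} C_{m1}. First compute row 2 of AB.
(AB)_{21} = 3*-1 + 4*3 + -4*-1 = 13
(AB)_{22} = 3*4 + 4*-2 + -4*0 = 4
(AB)_{23} = 3*-5 + 4*4 + -4*-5 = 21
Now contract with column 1 of C:
(AB)_{21} * C_{11} = 13 * -4 = -52
(AB)_{22} * C_{21} = 4 * -4 = -16
(AB)_{23} * C_{31} = 21 * 2 = 42
(ABC)_{21} = -52 + -16 + 42 = -26

-26


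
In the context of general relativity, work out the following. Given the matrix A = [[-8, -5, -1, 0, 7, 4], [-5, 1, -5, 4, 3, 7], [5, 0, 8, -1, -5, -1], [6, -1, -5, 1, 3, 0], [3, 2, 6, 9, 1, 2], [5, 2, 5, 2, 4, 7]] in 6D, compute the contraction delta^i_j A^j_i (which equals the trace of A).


The contraction (trace) of a rank-2 tensor is the sum of its diagonal elements.
Diagonal entries: A[1,1] = -8, A[2,2] = 1, A[3,3] = 8, A[4,4] = 1, A[5,5] = 1, A[6,6] = 7
Tr(A) = -8 + 1 + 8 + 1 + 1 + 7 = 10

10


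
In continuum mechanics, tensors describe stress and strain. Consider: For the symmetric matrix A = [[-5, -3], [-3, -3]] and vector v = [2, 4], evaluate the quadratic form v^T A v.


First compute Av:
(Av)_1 = -5*2 + -3*4 = -22
(Av)_2 = -3*2 + -3*4 = -18
Av = [-22, -18]
Then v^T (Av) = 2*-22 + 4*-18
= -44 + -72 = -116

-116


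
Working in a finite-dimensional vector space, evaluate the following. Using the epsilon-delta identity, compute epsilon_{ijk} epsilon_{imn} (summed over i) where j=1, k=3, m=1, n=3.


Using the identity: epsilon_{ijk} epsilon_{imn} = delta_{jm} delta_{kn} - delta_{jn} delta_{km}.
delta_{11} = 1
delta_{33} = 1
delta_{13} = 0
delta_{31} = 0
Result = 1 * 1 - 0 * 0 = 1 - 0 = 1

1


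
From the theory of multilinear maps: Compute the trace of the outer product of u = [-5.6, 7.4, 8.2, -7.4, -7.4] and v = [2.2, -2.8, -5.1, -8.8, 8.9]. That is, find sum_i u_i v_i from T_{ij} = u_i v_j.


The outer product gives T_{ij} = u_i v_j.
The trace (contraction) is Tr(T) = sum_i T_{ii} = sum_i u_i v_i.
Diagonal entries:
T_{11} = u_1 * v_1 = -5.6 * 2.2 = -12.32
T_{22} = u_2 * v_2 = 7.4 * -2.8 = -20.72
T_{33} = u_3 * v_3 = 8.2 * -5.1 = -41.82
T_{44} = u_4 * v_4 = -7.4 * -8.8 = 65.12
T_{55} = u_5 * v_5 = -7.4 * 8.9 = -65.86
Tr(T) = -12.32 + -20.72 + -41.82 + 65.12 + -65.86 = -75.6

-75.6


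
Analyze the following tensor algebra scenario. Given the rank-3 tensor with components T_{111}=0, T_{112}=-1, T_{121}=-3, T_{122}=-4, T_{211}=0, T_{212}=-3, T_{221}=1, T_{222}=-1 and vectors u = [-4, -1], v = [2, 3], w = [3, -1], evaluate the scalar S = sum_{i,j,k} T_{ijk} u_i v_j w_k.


S = sum over i,j,k of T_{ijk} u_i v_j w_k. Expanding all 8 terms:
T_{111}*u_1*v_1*w_1 = 0*-4*2*3 = 0  (running total: 0)
T_{112}*u_1*v_1*w_2 = -1*-4*2*-1 = -8  (running total: -8)
T_{121}*u_1*v_2*w_1 = -3*-4*3*3 = 108  (running total: 100)
T_{122}*u_1*v_2*w_2 = -4*-4*3*-1 = -48  (running total: 52)
T_{211}*u_2*v_1*w_1 = 0*-1*2*3 = 0  (running total: 52)
T_{212}*u_2*v_1*w_2 = -3*-1*2*-1 = -6  (running total: 46)
T_{221}*u_2*v_2*w_1 = 1*-1*3*3 = -9  (running total: 37)
T_{222}*u_2*v_2*w_2 = -1*-1*3*-1 = -3  (running total: 34)
S = 34

34


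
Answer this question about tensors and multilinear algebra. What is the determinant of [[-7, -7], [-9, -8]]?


For a 2x2 matrix [[a, b], [c, d]], det = a*d - b*c.
a = -7, b = -7, c = -9, d = -8
a*d = -7 * -8 = 56
b*c = -7 * -9 = 63
det = 56 - 63 = -7

-7


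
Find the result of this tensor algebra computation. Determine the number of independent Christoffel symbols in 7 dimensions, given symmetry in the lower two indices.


Christoffel symbols Gamma^k_{ij} are symmetric in i,j, so there are d * d(d+1)/2 independent symbols.
d = 7
d(d+1)/2 = 7 * 8 / 2 = 28
Total = 7 * 28 = 196

196


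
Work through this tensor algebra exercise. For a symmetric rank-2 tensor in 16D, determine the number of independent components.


A symmetric rank-2 tensor in d dimensions has d(d+1)/2 independent components.
d = 16
d(d+1)/2 = 16 * 17 / 2 = 272 / 2 = 136

136


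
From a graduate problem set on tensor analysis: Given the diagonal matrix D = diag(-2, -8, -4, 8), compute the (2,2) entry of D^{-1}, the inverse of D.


For a diagonal matrix, the inverse has entries (D^{-1})_{ii} = 1/d_{ii}.
The diagonal entries are: d_{11} = -2, d_{22} = -8, d_{33} = -4, d_{44} = 8
We need (D^{-1})_{22} = 1/d_{22} = 1/-8 = -1/8

-1/8


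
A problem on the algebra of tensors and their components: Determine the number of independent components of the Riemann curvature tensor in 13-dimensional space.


The Riemann tensor in d dimensions has d^2(d^2 - 1)/12 independent components.
d = 13, so d^2 = 169
d^2 - 1 = 168
d^2(d^2 - 1) = 169 * 168 = 28392
Divide by 12: 28392 / 12 = 2366

2366


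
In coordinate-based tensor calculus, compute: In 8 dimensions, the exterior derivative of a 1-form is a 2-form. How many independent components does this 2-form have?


The exterior derivative of a p-form is a (p+1)-form.
Its number of independent components is C(n, p+1).
n = 8, p+1 = 2
C(8, 2) = 28

28


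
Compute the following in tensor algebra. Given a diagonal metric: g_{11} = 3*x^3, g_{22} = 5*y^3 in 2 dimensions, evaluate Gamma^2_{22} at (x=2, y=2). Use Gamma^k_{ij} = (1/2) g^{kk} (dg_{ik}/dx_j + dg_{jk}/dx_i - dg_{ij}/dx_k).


For a diagonal metric, Gamma^k_{ij} = (1/2) g^{kk} (dg_{ik}/dx_j + dg_{jk}/dx_i - dg_{ij}/dx_k).
The metric is diagonal, so g_{ab} = 0 for a != b.
At the given point: g_{11} = 24, g_{22} = 40
g^{22} = 1/40
dg_{22}/dx_2 = dg_{22}/dx_2 = 60
dg_{22}/dx_2 = dg_{22}/dx_2 = 60
dg_{22}/dx_2 = dg_{22}/dx_2 = 60
Numerator = 60 + 60 - 60 = 60
Gamma^2_{22} = 60 / (2 * 40) = 3/4

3/4


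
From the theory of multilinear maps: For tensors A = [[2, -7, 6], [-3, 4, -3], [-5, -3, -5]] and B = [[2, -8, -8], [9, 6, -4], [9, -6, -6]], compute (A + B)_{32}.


Tensor addition is component-wise: (A + B)_{ij} = A_{ij} + B_{ij}.
A_{32} = -3
B_{32} = -6
(A + B)_{32} = -3 + -6 = -9

-9


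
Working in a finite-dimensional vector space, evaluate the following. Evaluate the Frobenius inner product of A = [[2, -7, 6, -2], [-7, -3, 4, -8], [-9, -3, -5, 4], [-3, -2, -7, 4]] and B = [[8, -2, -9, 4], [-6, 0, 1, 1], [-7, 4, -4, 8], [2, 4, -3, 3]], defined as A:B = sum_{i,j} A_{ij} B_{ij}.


A:B = sum over all i,j of A_{ij} * B_{ij}.
Row 1: 2*8=16, -7*-2=14, 6*-9=-54, -2*4=-8 => row sum = -32
Row 2: -7*-6=42, -3*0=0, 4*1=4, -8*1=-8 => row sum = 38
Row 3: -9*-7=63, -3*4=-12, -5*-4=20, 4*8=32 => row sum = 103
Row 4: -3*2=-6, -2*4=-8, -7*-3=21, 4*3=12 => row sum = 19
Total = -32 + 38 + 103 + 19 = 128

128


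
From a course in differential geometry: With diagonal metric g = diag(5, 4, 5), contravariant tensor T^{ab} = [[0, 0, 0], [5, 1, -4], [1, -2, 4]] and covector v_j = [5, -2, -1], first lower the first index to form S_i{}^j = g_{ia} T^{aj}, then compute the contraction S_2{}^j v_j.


Step 1: lower the first index. For a diagonal metric, g_{ia} T^{aj} = g_{ii} T^{ij} (no sum on i).
g_{22} = 4
S_2{}^1 = 4 * T^{21} = 4 * 5 = 20
S_2{}^2 = 4 * T^{22} = 4 * 1 = 4
S_2{}^3 = 4 * T^{23} = 4 * -4 = -16
Step 2: contract S_2{}^j with v_j.
S_2{}^1 * v_1 = 20 * 5 = 100
S_2{}^2 * v_2 = 4 * -2 = -8
S_2{}^3 * v_3 = -16 * -1 = 16
Result = 100 + -8 + 16 = 108

108


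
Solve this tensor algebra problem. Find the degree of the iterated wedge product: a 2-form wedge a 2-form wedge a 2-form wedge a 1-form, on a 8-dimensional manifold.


The degree of a wedge product is the sum of the degrees of the individual forms.
Degrees: 2, 2, 2, 1
Total degree = 2 + 2 + 2 + 1 = 7

7


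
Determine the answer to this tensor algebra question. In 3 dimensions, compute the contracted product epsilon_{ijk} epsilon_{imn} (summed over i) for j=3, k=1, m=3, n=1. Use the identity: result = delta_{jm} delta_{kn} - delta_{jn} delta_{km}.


Using the identity: epsilon_{ijk} epsilon_{imn} = delta_{jm} delta_{kn} - delta_{jn} delta_{km}.
delta_{33} = 1
delta_{11} = 1
delta_{31} = 0
delta_{13} = 0
Result = 1 * 1 - 0 * 0 = 1 - 0 = 1

1


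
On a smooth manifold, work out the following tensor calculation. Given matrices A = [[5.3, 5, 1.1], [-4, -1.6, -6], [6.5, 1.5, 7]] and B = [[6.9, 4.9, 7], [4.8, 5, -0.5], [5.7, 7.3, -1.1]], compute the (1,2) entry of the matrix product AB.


(AB)_{ij} = sum_k A_{ik} B_{kj}.
For i=1, j=2:
A_{11} * B_{12} = 5.3 * 4.9 = 25.97
A_{12} * B_{22} = 5 * 5 = 25
A_{13} * B_{32} = 1.1 * 7.3 = 8.03
Sum = 25.97 + 25 + 8.03 = 59

59


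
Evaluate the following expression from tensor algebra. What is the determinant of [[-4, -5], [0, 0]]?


For a 2x2 matrix [[a, b], [c, d]], det = a*d - b*c.
a = -4, b = -5, c = 0, d = 0
a*d = -4 * 0 = 0
b*c = -5 * 0 = 0
det = 0 - 0 = 0

0


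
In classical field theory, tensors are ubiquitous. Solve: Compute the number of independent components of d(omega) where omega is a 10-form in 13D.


The exterior derivative of a p-form is a (p+1)-form.
Its number of independent components is C(n, p+1).
n = 13, p+1 = 11
C(13, 11) = 78

78


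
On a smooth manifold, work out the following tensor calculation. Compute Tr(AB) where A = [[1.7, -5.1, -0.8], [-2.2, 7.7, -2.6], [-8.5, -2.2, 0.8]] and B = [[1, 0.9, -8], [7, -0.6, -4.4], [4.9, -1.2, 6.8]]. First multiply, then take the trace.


Tr(AB) = sum_i (AB)_{ii} where (AB)_{ii} = sum_k A_{ik} B_{ki}.
(AB)_{11} = 1.7*1 + -5.1*7 + -0.8*4.9 = -37.92
(AB)_{22} = -2.2*0.9 + 7.7*-0.6 + -2.6*-1.2 = -3.48
(AB)_{33} = -8.5*-8 + -2.2*-4.4 + 0.8*6.8 = 83.12
Tr(AB) = -37.92 + -3.48 + 83.12 = 41.72

41.72


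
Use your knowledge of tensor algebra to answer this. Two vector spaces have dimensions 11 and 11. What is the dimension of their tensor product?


The dimension of a tensor product is the product of dimensions.
dim(V) = 11, dim(W) = 11
dim(V (x) W) = 11 * 11 = 121

121


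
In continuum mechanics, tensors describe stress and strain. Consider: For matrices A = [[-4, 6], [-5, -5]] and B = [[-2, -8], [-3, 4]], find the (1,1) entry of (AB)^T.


(AB)^T_{ij} = (AB)_{ji} = sum_k A_{jk} B_{ki}.
For i=1, j=1 we need (AB)_{11}:
A_{11} * B_{11} = -4 * -2 = 8
A_{12} * B_{21} = 6 * -3 = -18
Sum = 8 + -18 = -10

-10


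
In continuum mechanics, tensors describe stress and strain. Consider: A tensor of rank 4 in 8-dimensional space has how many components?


The number of components of a rank-r tensor in d dimensions is d^r.
Here d = 8 and r = 4.
8^4 = 4096

4096


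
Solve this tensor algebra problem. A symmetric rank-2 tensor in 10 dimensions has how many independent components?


A symmetric rank-2 tensor in d dimensions has d(d+1)/2 independent components.
d = 10
d(d+1)/2 = 10 * 11 / 2 = 110 / 2 = 55

55


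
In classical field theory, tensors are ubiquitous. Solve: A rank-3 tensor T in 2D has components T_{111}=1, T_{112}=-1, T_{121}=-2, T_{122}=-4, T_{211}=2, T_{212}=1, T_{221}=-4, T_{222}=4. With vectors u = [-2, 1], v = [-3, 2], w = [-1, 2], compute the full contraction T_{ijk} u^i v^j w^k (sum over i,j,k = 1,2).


S = sum over i,j,k of T_{ijk} u_i v_j w_k. Expanding all 8 terms:
T_{111}*u_1*v_1*w_1 = 1*-2*-3*-1 = -6  (running total: -6)
T_{112}*u_1*v_1*w_2 = -1*-2*-3*2 = -12  (running total: -18)
T_{121}*u_1*v_2*w_1 = -2*-2*2*-1 = -8  (running total: -26)
T_{122}*u_1*v_2*w_2 = -4*-2*2*2 = 32  (running total: 6)
T_{211}*u_2*v_1*w_1 = 2*1*-3*-1 = 6  (running total: 12)
T_{212}*u_2*v_1*w_2 = 1*1*-3*2 = -6  (running total: 6)
T_{221}*u_2*v_2*w_1 = -4*1*2*-1 = 8  (running total: 14)
T_{222}*u_2*v_2*w_2 = 4*1*2*2 = 16  (running total: 30)
S = 30

30


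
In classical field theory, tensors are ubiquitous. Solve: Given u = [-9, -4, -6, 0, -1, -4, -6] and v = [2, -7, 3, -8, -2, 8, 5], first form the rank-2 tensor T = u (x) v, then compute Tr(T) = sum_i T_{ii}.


The outer product gives T_{ij} = u_i v_j.
The trace (contraction) is Tr(T) = sum_i T_{ii} = sum_i u_i v_i.
Diagonal entries:
T_{11} = u_1 * v_1 = -9 * 2 = -18
T_{22} = u_2 * v_2 = -4 * -7 = 28
T_{33} = u_3 * v_3 = -6 * 3 = -18
T_{44} = u_4 * v_4 = 0 * -8 = 0
T_{55} = u_5 * v_5 = -1 * -2 = 2
T_{66} = u_6 * v_6 = -4 * 8 = -32
T_{77} = u_7 * v_7 = -6 * 5 = -30
Tr(T) = -18 + 28 + -18 + 0 + 2 + -32 + -30 = -68

-68


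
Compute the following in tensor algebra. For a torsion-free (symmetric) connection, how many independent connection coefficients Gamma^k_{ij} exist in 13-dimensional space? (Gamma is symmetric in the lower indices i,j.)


Christoffel symbols Gamma^k_{ij} are symmetric in i,j, so there are d * d(d+1)/2 independent symbols.
d = 13
d(d+1)/2 = 13 * 14 / 2 = 91
Total = 13 * 91 = 1183

1183


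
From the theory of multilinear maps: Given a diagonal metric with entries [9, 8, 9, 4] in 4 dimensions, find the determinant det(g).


For a diagonal metric, the determinant is the product of diagonal entries.
Diagonal entries: 9, 8, 9, 4
det(g) = 9 * 8 * 9 * 4 = 2592

2592


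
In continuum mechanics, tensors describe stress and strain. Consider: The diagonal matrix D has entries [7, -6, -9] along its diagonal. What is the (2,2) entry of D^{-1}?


For a diagonal matrix, the inverse has entries (D^{-1})_{ii} = 1/d_{ii}.
The diagonal entries are: d_{11} = 7, d_{22} = -6, d_{33} = -9
We need (D^{-1})_{22} = 1/d_{22} = 1/-6 = -1/6

-1/6


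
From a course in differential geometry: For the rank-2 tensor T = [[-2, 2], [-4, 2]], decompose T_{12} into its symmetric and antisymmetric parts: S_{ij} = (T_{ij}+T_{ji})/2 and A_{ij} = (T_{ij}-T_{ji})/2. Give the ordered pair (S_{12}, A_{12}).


T_{12} = 2
T_{21} = -4
S_{12} = (2 + -4)/2 = -2/2 = -1
A_{12} = (2 - -4)/2 = 6/2 = 3
Check: S + A = -1 + 3 = 2 = T_{12}.

(-1, 3)


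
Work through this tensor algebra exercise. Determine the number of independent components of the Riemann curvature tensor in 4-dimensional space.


The Riemann tensor in d dimensions has d^2(d^2 - 1)/12 independent components.
d = 4, so d^2 = 16
d^2 - 1 = 15
d^2(d^2 - 1) = 16 * 15 = 240
Divide by 12: 240 / 12 = 20

20


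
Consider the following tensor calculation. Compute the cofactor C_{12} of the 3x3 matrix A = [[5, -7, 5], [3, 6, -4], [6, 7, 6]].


To find cofactor C_{12}, delete row 1 and column 2.
The resulting 2x2 submatrix is: [[3, -4], [6, 6]]
Minor M_{12} = 3*6 - -4*6
  = 18 - -24 = 42
Sign = (-1)^(1+2) = (-1)^3 = -1
Cofactor C_{12} = -1 * 42 = -42

-42


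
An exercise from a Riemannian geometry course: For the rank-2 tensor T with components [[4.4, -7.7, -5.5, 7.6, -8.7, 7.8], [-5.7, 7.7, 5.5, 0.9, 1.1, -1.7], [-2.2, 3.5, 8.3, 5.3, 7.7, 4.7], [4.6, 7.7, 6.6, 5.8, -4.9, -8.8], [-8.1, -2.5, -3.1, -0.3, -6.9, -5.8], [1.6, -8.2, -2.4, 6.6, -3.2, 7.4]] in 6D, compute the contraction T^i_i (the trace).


The contraction (trace) of a rank-2 tensor is the sum of its diagonal elements.
Diagonal entries: A[1,1] = 4.4, A[2,2] = 7.7, A[3,3] = 8.3, A[4,4] = 5.8, A[5,5] = -6.9, A[6,6] = 7.4
Tr(A) = 4.4 + 7.7 + 8.3 + 5.8 + -6.9 + 7.4 = 26.7

26.7


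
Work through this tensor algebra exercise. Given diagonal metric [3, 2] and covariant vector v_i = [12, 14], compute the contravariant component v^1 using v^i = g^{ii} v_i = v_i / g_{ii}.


To raise an index with a diagonal metric: v^i = v_i / g_{ii}.
For index 1: v_1 = 12, g_{11} = 3
v^1 = 12 / 3 = 4

4


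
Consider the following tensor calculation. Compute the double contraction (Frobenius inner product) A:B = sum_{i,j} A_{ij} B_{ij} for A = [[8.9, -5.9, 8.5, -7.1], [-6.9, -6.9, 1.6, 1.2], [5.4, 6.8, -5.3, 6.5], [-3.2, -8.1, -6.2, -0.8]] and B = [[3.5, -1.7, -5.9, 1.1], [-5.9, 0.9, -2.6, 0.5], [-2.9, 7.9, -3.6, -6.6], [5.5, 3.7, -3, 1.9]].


A:B = sum over all i,j of A_{ij} * B_{ij}.
Row 1: 8.9*3.5=31.15, -5.9*-1.7=10.03, 8.5*-5.9=-50.15, -7.1*1.1=-7.81 => row sum = -16.78
Row 2: -6.9*-5.9=40.71, -6.9*0.9=-6.21, 1.6*-2.6=-4.16, 1.2*0.5=0.6 => row sum = 30.94
Row 3: 5.4*-2.9=-15.66, 6.8*7.9=53.72, -5.3*-3.6=19.08, 6.5*-6.6=-42.9 => row sum = 14.24
Row 4: -3.2*5.5=-17.6, -8.1*3.7=-29.97, -6.2*-3=18.6, -0.8*1.9=-1.52 => row sum = -30.49
Total = -16.78 + 30.94 + 14.24 + -30.49 = -2.09

-2.09


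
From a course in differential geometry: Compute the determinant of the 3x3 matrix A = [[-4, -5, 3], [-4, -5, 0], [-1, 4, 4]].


Expanding along the first row, det(A) = a11*M_11 - a12*M_12 + a13*M_13, where M_1j is the (1,j) minor.
Minor M_11 = -5*4 - 0*4 = -20
Minor M_12 = -4*4 - 0*-1 = -16
Minor M_13 = -4*4 - -5*-1 = -21
det = -4*(-20) - -5*(-16) + 3*(-21)
    = 80 - 80 + -63
    = -63

-63


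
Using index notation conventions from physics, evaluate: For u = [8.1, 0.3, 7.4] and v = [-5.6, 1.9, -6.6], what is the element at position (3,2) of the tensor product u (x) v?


The outer product entry T_{ij} = u_i * v_j.
We need i=3, j=2.
u_3 = 7.4, v_2 = 1.9
T_{3,2} = 7.4 * 1.9 = 14.06

14.06


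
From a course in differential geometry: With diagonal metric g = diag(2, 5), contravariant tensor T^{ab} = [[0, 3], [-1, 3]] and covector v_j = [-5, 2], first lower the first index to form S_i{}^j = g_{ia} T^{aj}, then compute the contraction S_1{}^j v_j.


Step 1: lower the first index. For a diagonal metric, g_{ia} T^{aj} = g_{ii} T^{ij} (no sum on i).
g_{11} = 2
S_1{}^1 = 2 * T^{11} = 2 * 0 = 0
S_1{}^2 = 2 * T^{12} = 2 * 3 = 6
Step 2: contract S_1{}^j with v_j.
S_1{}^1 * v_1 = 0 * -5 = 0
S_1{}^2 * v_2 = 6 * 2 = 12
Result = 0 + 12 = 12

12


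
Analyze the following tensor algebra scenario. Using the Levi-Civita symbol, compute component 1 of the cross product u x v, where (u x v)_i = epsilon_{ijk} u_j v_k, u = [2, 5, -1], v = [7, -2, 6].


(u x v)_1 = sum_{j,k} epsilon_{1jk} u_j v_k. Only permutations of (1,2,3) contribute; the two non-zero terms are:
eps_{123} u_2 v_3 = 1 * 5 * 6 = 30
eps_{132} u_3 v_2 = -1 * -1 * -2 = -2
(u x v)_1 = 28

28


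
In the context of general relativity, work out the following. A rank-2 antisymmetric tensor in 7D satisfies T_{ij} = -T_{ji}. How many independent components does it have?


An antisymmetric rank-2 tensor satisfies A_{ij} = -A_{ji}, so diagonal entries are zero.
The independent components are the upper-triangular entries: C(n, 2) = n(n-1)/2.
n = 7
C(7, 2) = 7 * 6 / 2 = 42 / 2 = 21

21


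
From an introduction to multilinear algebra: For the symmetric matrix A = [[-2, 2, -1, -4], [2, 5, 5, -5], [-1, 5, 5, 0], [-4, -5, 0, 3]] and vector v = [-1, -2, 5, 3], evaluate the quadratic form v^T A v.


First compute Av:
(Av)_1 = -2*-1 + 2*-2 + -1*5 + -4*3 = -19
(Av)_2 = 2*-1 + 5*-2 + 5*5 + -5*3 = -2
(Av)_3 = -1*-1 + 5*-2 + 5*5 + 0*3 = 16
(Av)_4 = -4*-1 + -5*-2 + 0*5 + 3*3 = 23
Av = [-19, -2, 16, 23]
Then v^T (Av) = -1*-19 + -2*-2 + 5*16 + 3*23
= 19 + 4 + 80 + 69 = 172

172


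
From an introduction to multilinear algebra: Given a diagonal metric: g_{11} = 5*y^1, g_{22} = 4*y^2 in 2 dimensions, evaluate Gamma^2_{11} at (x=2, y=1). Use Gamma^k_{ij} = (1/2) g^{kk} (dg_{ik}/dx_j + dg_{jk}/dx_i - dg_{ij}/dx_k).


For a diagonal metric, Gamma^k_{ij} = (1/2) g^{kk} (dg_{ik}/dx_j + dg_{jk}/dx_i - dg_{ij}/dx_k).
The metric is diagonal, so g_{ab} = 0 for a != b.
At the given point: g_{11} = 5, g_{22} = 4
g^{22} = 1/4
dg_{12}/dx_1 = 0 (off-diagonal)
dg_{12}/dx_1 = 0 (off-diagonal)
dg_{11}/dx_2 = dg_{11}/dx_2 = 5
Numerator = 0 + 0 - 5 = -5
Gamma^2_{11} = -5 / (2 * 4) = -5/8

-5/8


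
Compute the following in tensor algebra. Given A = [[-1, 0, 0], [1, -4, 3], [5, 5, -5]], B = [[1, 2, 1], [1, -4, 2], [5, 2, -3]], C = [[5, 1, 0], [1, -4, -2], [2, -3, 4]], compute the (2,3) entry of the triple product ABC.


(ABC)_{23} = sum_m (AB)_{2m} C_{m3}. First compute row 2 of AB.
(AB)_{21} = 1*1 + -4*1 + 3*5 = 12
(AB)_{22} = 1*2 + -4*-4 + 3*2 = 24
(AB)_{23} = 1*1 + -4*2 + 3*-3 = -16
Now contract with column 3 of C:
(AB)_{21} * C_{13} = 12 * 0 = 0
(AB)_{22} * C_{23} = 24 * -2 = -48
(AB)_{23} * C_{33} = -16 * 4 = -64
(ABC)_{23} = 0 + -48 + -64 = -112

-112


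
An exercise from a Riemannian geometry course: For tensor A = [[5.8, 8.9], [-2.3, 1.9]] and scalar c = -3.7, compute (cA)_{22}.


Scalar multiplication: (cA)_{ij} = c * A_{ij}.
c = -3.7
A_{22} = 1.9
(cA)_{22} = -3.7 * 1.9 = -7.03

-7.03


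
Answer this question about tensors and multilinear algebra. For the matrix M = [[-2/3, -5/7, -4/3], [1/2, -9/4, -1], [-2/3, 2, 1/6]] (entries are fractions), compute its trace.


The trace is the sum of diagonal entries.
Diagonal: M[1,1] = -2/3, M[2,2] = -9/4, M[3,3] = 1/6
Tr(M) = -2/3 + -9/4 + 1/6
Computing step by step:
After adding M[1,1]: -2/3
After adding M[2,2]: -35/12
After adding M[3,3]: -11/4
Tr(M) = -11/4

-11/4


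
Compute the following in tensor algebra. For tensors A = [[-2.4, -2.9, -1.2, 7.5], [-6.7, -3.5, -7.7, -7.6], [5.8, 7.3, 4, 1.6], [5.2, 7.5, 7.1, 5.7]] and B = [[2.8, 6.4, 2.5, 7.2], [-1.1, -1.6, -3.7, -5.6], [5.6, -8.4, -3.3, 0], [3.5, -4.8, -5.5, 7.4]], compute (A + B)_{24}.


Tensor addition is component-wise: (A + B)_{ij} = A_{ij} + B_{ij}.
A_{24} = -7.6
B_{24} = -5.6
(A + B)_{24} = -7.6 + -5.6 = -13.2

-13.2


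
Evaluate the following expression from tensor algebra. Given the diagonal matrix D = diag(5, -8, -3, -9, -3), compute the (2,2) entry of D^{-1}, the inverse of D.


For a diagonal matrix, the inverse has entries (D^{-1})_{ii} = 1/d_{ii}.
The diagonal entries are: d_{11} = 5, d_{22} = -8, d_{33} = -3, d_{44} = -9, d_{55} = -3
We need (D^{-1})_{22} = 1/d_{22} = 1/-8 = -1/8

-1/8


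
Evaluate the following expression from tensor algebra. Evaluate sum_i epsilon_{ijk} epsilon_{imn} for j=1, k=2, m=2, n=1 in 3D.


Using the identity: epsilon_{ijk} epsilon_{imn} = delta_{jm} delta_{kn} - delta_{jn} delta_{km}.
delta_{12} = 0
delta_{21} = 0
delta_{11} = 1
delta_{22} = 1
Result = 0 * 0 - 1 * 1 = 0 - 1 = -1

-1


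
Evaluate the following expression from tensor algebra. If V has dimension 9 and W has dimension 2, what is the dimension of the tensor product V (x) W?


The dimension of a tensor product is the product of dimensions.
dim(V) = 9, dim(W) = 2
dim(V (x) W) = 9 * 2 = 18

18


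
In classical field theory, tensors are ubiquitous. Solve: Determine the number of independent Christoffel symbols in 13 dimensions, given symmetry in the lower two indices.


Christoffel symbols Gamma^k_{ij} are symmetric in i,j, so there are d * d(d+1)/2 independent symbols.
d = 13
d(d+1)/2 = 13 * 14 / 2 = 91
Total = 13 * 91 = 1183

1183


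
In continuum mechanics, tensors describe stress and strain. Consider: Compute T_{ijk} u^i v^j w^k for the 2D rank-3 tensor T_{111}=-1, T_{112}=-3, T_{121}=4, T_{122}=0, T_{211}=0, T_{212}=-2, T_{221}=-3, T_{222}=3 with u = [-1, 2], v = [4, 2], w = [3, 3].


S = sum over i,j,k of T_{ijk} u_i v_j w_k. Expanding all 8 terms:
T_{111}*u_1*v_1*w_1 = -1*-1*4*3 = 12  (running total: 12)
T_{112}*u_1*v_1*w_2 = -3*-1*4*3 = 36  (running total: 48)
T_{121}*u_1*v_2*w_1 = 4*-1*2*3 = -24  (running total: 24)
T_{122}*u_1*v_2*w_2 = 0*-1*2*3 = 0  (running total: 24)
T_{211}*u_2*v_1*w_1 = 0*2*4*3 = 0  (running total: 24)
T_{212}*u_2*v_1*w_2 = -2*2*4*3 = -48  (running total: -24)
T_{221}*u_2*v_2*w_1 = -3*2*2*3 = -36  (running total: -60)
T_{222}*u_2*v_2*w_2 = 3*2*2*3 = 36  (running total: -24)
S = -24

-24


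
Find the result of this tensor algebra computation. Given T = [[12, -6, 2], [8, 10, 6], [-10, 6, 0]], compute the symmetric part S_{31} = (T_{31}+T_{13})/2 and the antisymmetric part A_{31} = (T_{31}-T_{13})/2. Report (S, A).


T_{31} = -10
T_{13} = 2
S_{31} = (-10 + 2)/2 = -8/2 = -4
A_{31} = (-10 - 2)/2 = -12/2 = -6
Check: S + A = -4 + -6 = -10 = T_{31}.

(-4, -6)


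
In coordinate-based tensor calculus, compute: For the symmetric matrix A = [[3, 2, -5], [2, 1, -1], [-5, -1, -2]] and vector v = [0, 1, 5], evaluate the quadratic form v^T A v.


First compute Av:
(Av)_1 = 3*0 + 2*1 + -5*5 = -23
(Av)_2 = 2*0 + 1*1 + -1*5 = -4
(Av)_3 = -5*0 + -1*1 + -2*5 = -11
Av = [-23, -4, -11]
Then v^T (Av) = 0*-23 + 1*-4 + 5*-11
= 0 + -4 + -55 = -59

-59


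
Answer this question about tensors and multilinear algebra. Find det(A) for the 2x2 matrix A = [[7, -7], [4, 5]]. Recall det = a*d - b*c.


For a 2x2 matrix [[a, b], [c, d]], det = a*d - b*c.
a = 7, b = -7, c = 4, d = 5
a*d = 7 * 5 = 35
b*c = -7 * 4 = -28
det = 35 - -28 = 63

63


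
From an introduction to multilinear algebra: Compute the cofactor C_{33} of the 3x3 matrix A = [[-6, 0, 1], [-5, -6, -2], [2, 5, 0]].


To find cofactor C_{33}, delete row 3 and column 3.
The resulting 2x2 submatrix is: [[-6, 0], [-5, -6]]
Minor M_{33} = -6*-6 - 0*-5
  = 36 - 0 = 36
Sign = (-1)^(3+3) = (-1)^6 = 1
Cofactor C_{33} = 1 * 36 = 36

36


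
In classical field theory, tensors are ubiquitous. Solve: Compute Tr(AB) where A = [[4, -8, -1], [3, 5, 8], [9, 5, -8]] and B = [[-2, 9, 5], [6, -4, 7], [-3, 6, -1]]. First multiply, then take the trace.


Tr(AB) = sum_i (AB)_{ii} where (AB)_{ii} = sum_k A_{ik} B_{ki}.
(AB)_{11} = 4*-2 + -8*6 + -1*-3 = -53
(AB)_{22} = 3*9 + 5*-4 + 8*6 = 55
(AB)_{33} = 9*5 + 5*7 + -8*-1 = 88
Tr(AB) = -53 + 55 + 88 = 90

90


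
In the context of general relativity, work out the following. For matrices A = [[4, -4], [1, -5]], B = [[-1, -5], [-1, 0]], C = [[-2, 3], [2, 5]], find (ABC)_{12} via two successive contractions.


(ABC)_{12} = sum_m (AB)_{1m} C_{m2}. First compute row 1 of AB.
(AB)_{11} = 4*-1 + -4*-1 = 0
(AB)_{12} = 4*-5 + -4*0 = -20
Now contract with column 2 of C:
(AB)_{11} * C_{12} = 0 * 3 = 0
(AB)_{12} * C_{22} = -20 * 5 = -100
(ABC)_{12} = 0 + -100 = -100

-100


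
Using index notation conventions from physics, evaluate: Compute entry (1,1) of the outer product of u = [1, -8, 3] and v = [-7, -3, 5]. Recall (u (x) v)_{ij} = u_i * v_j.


The outer product entry T_{ij} = u_i * v_j.
We need i=1, j=1.
u_1 = 1, v_1 = -7
T_{1,1} = 1 * -7 = -7

-7


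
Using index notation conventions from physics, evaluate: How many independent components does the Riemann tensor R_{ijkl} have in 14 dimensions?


The Riemann tensor in d dimensions has d^2(d^2 - 1)/12 independent components.
d = 14, so d^2 = 196
d^2 - 1 = 195
d^2(d^2 - 1) = 196 * 195 = 38220
Divide by 12: 38220 / 12 = 3185

3185


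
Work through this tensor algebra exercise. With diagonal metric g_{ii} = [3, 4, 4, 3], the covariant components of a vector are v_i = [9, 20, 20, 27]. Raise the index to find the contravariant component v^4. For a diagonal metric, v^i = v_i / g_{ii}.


To raise an index with a diagonal metric: v^i = v_i / g_{ii}.
For index 4: v_4 = 27, g_{44} = 3
v^4 = 27 / 3 = 9

9


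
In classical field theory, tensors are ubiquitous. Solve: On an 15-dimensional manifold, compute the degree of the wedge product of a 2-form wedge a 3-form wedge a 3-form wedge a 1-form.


The degree of a wedge product is the sum of the degrees of the individual forms.
Degrees: 2, 3, 3, 1
Total degree = 2 + 3 + 3 + 1 = 9

9


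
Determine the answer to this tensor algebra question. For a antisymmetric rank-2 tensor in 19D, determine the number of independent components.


A antisymmetric rank-2 tensor in d dimensions has d(d-1)/2 independent components.
d = 19
d(d-1)/2 = 19 * 18 / 2 = 342 / 2 = 171

171


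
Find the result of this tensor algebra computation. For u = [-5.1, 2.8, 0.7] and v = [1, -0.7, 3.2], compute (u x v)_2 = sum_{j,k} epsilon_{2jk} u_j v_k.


(u x v)_2 = sum_{j,k} epsilon_{2jk} u_j v_k. Only permutations of (1,2,3) contribute; the two non-zero terms are:
eps_{213} u_1 v_3 = -1 * -5.1 * 3.2 = 16.32
eps_{231} u_3 v_1 = 1 * 0.7 * 1 = 0.7
(u x v)_2 = 17.02

17.02


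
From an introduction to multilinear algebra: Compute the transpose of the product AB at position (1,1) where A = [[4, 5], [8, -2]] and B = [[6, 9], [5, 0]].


(AB)^T_{ij} = (AB)_{ji} = sum_k A_{jk} B_{ki}.
For i=1, j=1 we need (AB)_{11}:
A_{11} * B_{11} = 4 * 6 = 24
A_{12} * B_{21} = 5 * 5 = 25
Sum = 24 + 25 = 49

49


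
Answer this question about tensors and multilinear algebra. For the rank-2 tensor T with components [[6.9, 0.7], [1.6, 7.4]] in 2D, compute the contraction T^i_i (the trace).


The contraction (trace) of a rank-2 tensor is the sum of its diagonal elements.
Diagonal entries: A[1,1] = 6.9, A[2,2] = 7.4
Tr(A) = 6.9 + 7.4 = 14.3

14.3


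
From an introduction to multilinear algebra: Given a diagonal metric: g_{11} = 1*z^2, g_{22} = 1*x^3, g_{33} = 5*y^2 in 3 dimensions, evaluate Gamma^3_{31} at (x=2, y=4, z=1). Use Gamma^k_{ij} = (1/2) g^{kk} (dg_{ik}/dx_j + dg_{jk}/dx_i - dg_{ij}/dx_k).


For a diagonal metric, Gamma^k_{ij} = (1/2) g^{kk} (dg_{ik}/dx_j + dg_{jk}/dx_i - dg_{ij}/dx_k).
The metric is diagonal, so g_{ab} = 0 for a != b.
At the given point: g_{11} = 1, g_{22} = 8, g_{33} = 80
g^{33} = 1/80
dg_{33}/dx_1 = dg_{33}/dx_1 = 0
dg_{13}/dx_3 = 0 (off-diagonal)
dg_{31}/dx_3 = 0 (off-diagonal)
Numerator = 0 + 0 - 0 = 0
Gamma^3_{31} = 0 / (2 * 80) = 0

0
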